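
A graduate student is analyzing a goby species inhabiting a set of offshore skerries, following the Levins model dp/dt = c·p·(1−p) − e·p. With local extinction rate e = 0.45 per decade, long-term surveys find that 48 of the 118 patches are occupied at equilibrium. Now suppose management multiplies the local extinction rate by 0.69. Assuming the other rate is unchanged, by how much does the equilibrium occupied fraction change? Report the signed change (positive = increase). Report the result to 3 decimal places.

0.184

Observed p* = 48/118 = 0.40678.
Balance c(1−p*) = e gives c = e/(1 − 0.40678) = 0.45/0.59322 = 0.75857.
New p* = 1 − e/c = 1 − 0.31050/0.75857 = 0.59068.
Δp* = 0.59068 − 0.40678 = +0.18390.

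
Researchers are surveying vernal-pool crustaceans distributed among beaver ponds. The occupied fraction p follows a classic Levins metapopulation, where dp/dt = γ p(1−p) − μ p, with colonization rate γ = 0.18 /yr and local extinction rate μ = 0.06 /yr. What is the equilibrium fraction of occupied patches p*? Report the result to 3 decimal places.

0.667

At equilibrium, colonization balances extinction: γ·p*·(1−p*) = μ·p*.
So p* = 1 − μ/γ = 1 − 0.06/0.18 = 1 − 0.3333 = 0.6667.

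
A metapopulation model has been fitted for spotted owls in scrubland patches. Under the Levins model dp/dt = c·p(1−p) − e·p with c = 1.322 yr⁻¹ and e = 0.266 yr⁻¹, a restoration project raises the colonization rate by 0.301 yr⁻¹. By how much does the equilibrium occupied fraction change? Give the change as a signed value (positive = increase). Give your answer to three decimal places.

Before: p* = 1 − 0.266/1.322 = 0.7988.
After the change, c = 1.623, e = 0.266, so p* = 1 − 0.266/1.623 = 0.8361.
Δp* = 0.8361 − 0.7988 = +0.0373.

0.037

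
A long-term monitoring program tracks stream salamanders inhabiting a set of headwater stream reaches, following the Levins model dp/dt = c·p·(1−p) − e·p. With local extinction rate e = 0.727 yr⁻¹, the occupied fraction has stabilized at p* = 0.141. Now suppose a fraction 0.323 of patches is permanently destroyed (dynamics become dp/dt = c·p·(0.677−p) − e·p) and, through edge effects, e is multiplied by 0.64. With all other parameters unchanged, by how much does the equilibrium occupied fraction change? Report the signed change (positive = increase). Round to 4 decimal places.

Balance c(1−p*) = e gives c = e/(1 − 0.14100) = 0.727/0.85900 = 0.84633.
New p* = 0.677 − e/c = 0.677 − 0.46528/0.84633 = 0.12724.
Δp* = 0.12724 − 0.14100 = -0.01376.

-0.0138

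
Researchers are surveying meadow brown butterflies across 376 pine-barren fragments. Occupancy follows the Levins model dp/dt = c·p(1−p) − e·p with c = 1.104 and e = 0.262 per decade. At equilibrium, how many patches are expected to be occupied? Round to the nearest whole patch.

287

p* = 1 − e/c = 1 − 0.262/1.104 = 0.7627.
Expected occupied patches = N × p* = 376 × 0.7627 = 286.77 ≈ 287.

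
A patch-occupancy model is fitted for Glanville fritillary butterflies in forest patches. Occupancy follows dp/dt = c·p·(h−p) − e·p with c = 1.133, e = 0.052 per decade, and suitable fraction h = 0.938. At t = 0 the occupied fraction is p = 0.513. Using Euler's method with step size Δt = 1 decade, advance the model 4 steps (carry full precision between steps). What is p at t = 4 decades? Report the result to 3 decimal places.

0.892

Update rule: p ← p + [c·p·(h−p) − e·p]·Δt with Δt = 1.
  1  |  dp/dt·Δt = +0.220346  |  p_1 = 0.733346
  2  |  dp/dt·Δt = +0.131909  |  p_2 = 0.865255
  3  |  dp/dt·Δt = +0.026321  |  p_3 = 0.891576
  4  |  dp/dt·Δt = +0.000533  |  p_4 = 0.892110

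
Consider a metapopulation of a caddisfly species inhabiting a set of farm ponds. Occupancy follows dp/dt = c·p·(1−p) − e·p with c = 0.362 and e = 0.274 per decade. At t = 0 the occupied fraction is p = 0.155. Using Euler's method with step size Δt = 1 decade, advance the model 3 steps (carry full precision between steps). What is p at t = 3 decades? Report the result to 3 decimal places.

Update rule: p ← p + [c·p·(1−p) − e·p]·Δt with Δt = 1.
step 1: Δp = +0.00494, p = 0.15994
step 2: Δp = +0.00481, p = 0.16476
step 3: Δp = +0.00467, p = 0.16943

0.169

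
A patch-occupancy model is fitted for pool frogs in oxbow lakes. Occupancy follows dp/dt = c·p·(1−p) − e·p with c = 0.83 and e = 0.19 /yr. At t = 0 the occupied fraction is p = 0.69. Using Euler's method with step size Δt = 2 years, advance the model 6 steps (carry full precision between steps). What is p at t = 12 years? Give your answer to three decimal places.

0.771

Update rule: p ← p + [c·p·(1−p) − e·p]·Δt with Δt = 2.
p: 0.69000 → 0.78287  (Δp = +0.09287)
p: 0.78287 → 0.76755  (Δp = -0.01532)
p: 0.76755 → 0.77205  (Δp = +0.00450)
p: 0.77205 → 0.77081  (Δp = -0.00124)
p: 0.77081 → 0.77116  (Δp = +0.00035)
p: 0.77116 → 0.77106  (Δp = -0.00010)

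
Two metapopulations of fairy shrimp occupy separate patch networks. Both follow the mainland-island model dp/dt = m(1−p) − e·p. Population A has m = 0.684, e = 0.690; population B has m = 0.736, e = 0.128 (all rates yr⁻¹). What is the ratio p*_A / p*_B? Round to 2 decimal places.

A: p*_A = m/(m+e) = 0.684/1.3740 = 0.4978.
B: p*_B = 0.736/0.8640 = 0.8519.
p*_A / p*_B = 0.4978/0.8519 = 0.5844.

0.58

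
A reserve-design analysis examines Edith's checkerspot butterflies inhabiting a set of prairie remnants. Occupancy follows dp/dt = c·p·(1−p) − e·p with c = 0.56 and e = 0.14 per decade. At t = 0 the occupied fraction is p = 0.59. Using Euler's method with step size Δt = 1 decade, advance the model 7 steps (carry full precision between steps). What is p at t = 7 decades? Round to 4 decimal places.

0.7448

Update rule: p ← p + [c·p·(1−p) − e·p]·Δt with Δt = 1.
p: 0.59000 → 0.64286  (Δp = +0.05286)
p: 0.64286 → 0.68143  (Δp = +0.03857)
p: 0.68143 → 0.70760  (Δp = +0.02617)
p: 0.70760 → 0.72440  (Δp = +0.01680)
p: 0.72440 → 0.73479  (Δp = +0.01038)
p: 0.73479 → 0.74105  (Δp = +0.00626)
p: 0.74105 → 0.74476  (Δp = +0.00372)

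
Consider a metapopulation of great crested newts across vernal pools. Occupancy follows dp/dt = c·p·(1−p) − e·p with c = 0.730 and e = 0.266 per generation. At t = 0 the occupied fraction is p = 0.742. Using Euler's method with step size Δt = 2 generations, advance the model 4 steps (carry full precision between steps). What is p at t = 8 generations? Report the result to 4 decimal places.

0.6356

Update rule: p ← p + [c·p·(1−p) − e·p]·Δt with Δt = 2.
  1  |  dp/dt·Δt = -0.115247  |  p_1 = 0.626753
  2  |  dp/dt·Δt = +0.008111  |  p_2 = 0.634864
  3  |  dp/dt·Δt = +0.000698  |  p_3 = 0.635561
  4  |  dp/dt·Δt = +0.000051  |  p_4 = 0.635612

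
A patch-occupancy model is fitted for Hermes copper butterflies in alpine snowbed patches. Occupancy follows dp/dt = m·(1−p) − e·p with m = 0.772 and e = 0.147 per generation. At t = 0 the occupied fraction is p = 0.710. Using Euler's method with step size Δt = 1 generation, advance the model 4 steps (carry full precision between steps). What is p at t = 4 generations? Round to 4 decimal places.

0.8400

Update rule: p ← p + [m·(1−p) − e·p]·Δt with Δt = 1.
  1  |  dp/dt·Δt = +0.119510  |  p_1 = 0.829510
  2  |  dp/dt·Δt = +0.009680  |  p_2 = 0.839190
  3  |  dp/dt·Δt = +0.000784  |  p_3 = 0.839974
  4  |  dp/dt·Δt = +0.000064  |  p_4 = 0.840038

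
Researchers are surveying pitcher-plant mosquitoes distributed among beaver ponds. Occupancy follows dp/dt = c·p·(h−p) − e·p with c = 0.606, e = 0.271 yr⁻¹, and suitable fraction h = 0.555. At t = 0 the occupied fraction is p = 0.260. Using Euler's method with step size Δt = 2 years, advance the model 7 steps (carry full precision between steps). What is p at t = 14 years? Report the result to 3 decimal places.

Update rule: p ← p + [c·p·(h−p) − e·p]·Δt with Δt = 2.
step 1: Δp = -0.04796, p = 0.21204
step 2: Δp = -0.02679, p = 0.18525
step 3: Δp = -0.01739, p = 0.16786
step 4: Δp = -0.01222, p = 0.15564
step 5: Δp = -0.00902, p = 0.14662
step 6: Δp = -0.00690, p = 0.13972
step 7: Δp = -0.00541, p = 0.13432

0.134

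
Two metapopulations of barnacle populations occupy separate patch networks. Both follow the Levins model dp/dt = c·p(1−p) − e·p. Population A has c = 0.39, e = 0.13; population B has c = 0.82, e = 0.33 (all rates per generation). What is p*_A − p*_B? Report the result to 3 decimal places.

A: p*_A = 1 − 0.13/0.39 = 0.6667.
B: p*_B = 1 − 0.33/0.82 = 0.5976.
p*_A − p*_B = 0.6667 − 0.5976 = 0.0691.

0.069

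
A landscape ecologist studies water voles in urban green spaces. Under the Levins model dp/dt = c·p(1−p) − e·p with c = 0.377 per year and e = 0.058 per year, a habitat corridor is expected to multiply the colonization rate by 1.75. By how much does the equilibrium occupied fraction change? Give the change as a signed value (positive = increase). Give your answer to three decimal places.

0.066

Before: p* = 1 − 0.058/0.377 = 0.8462.
After the change, c = 0.65975, e = 0.058, so p* = 1 − 0.058/0.65975 = 0.9121.
Δp* = 0.9121 − 0.8462 = +0.0659.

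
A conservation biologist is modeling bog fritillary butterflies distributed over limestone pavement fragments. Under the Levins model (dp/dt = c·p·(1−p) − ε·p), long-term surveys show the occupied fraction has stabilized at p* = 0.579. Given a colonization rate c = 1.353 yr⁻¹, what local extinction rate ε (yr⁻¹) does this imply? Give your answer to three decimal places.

At equilibrium c(1−p*) = ε.
ε = 1.353 × (1 − 0.579) = 1.353 × 0.4210 = 0.5696.

0.570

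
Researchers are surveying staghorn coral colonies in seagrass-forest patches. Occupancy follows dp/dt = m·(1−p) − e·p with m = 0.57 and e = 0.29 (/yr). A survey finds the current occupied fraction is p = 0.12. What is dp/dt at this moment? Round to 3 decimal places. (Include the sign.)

Colonization term: m·(1−p) = 0.57×0.8800 = 0.50160.
Extinction term: e·p = 0.03480.
dp/dt = 0.50160 − 0.03480 = 0.46680.

0.467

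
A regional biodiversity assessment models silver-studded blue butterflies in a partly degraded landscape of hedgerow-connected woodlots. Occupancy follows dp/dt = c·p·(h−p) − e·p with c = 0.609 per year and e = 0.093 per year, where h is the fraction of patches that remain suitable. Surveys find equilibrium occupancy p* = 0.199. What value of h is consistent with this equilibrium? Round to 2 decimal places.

At equilibrium c(h−p*) = e, so h = p* + e/c.
h = 0.199 + 0.093/0.609 = 0.199 + 0.1527 = 0.3517.

0.35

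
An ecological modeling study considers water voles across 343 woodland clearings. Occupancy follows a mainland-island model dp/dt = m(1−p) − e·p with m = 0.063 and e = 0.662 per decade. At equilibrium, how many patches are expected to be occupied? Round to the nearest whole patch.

p* = m/(m+e) = 0.063/0.7250 = 0.0869.
Expected occupied patches = N × p* = 343 × 0.0869 = 29.81 ≈ 30.

30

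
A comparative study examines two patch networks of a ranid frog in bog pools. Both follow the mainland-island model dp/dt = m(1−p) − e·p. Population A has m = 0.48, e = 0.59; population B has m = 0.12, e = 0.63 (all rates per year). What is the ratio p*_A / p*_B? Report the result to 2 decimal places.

2.80

A: p*_A = m/(m+e) = 0.48/1.0700 = 0.4486.
B: p*_B = 0.12/0.7500 = 0.1600.
p*_A / p*_B = 0.4486/0.1600 = 2.8037.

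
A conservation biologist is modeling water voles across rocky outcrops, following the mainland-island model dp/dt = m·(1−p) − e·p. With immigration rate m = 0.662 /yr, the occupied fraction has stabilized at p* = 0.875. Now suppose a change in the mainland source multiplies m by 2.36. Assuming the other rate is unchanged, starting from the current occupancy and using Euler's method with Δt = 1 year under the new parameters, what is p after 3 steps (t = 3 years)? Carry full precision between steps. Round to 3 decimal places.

Balance m(1−p*) = e·p* gives e = m(1−p*)/p* = 0.662×0.12500/0.87500 = 0.09457.
Starting from p₀ = 0.87500; update p ← p + (dp/dt)·Δt with the new parameters.
  1  |  dp/dt·Δt = +0.112540  |  p_1 = 0.987540
  2  |  dp/dt·Δt = -0.073927  |  p_2 = 0.913613
  3  |  dp/dt·Δt = +0.048562  |  p_3 = 0.962175

0.962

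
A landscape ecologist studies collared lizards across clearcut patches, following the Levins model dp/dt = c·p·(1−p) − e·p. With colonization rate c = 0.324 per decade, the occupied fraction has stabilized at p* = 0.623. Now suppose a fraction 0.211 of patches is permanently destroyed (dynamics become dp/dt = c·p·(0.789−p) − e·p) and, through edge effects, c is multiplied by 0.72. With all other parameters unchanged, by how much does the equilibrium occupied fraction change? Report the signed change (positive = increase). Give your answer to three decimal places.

-0.358

Balance c(1−p*) = e gives e = 0.324×(1 − 0.62300) = 0.12215.
New p* = 0.789 − e/c = 0.789 − 0.12215/0.23328 = 0.26538.
Δp* = 0.26538 − 0.62300 = -0.35762.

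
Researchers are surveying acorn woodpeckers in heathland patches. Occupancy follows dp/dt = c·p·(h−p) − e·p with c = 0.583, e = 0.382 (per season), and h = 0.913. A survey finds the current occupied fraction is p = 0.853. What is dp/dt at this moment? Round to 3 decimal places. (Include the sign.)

-0.296

Colonization term: c·p·(h−p) = 0.583×0.853×0.0600 = 0.02984.
Extinction term: e·p = 0.32585.
dp/dt = 0.02984 − 0.32585 = -0.29601.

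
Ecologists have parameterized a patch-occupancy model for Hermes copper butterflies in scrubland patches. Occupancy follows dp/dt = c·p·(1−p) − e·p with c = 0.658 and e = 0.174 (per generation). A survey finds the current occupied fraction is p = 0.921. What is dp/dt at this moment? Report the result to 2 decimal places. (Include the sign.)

-0.11

Colonization term: c·p·(1−p) = 0.658×0.921×0.0790 = 0.04788.
Extinction term: e·p = 0.16025.
dp/dt = 0.04788 − 0.16025 = -0.11238.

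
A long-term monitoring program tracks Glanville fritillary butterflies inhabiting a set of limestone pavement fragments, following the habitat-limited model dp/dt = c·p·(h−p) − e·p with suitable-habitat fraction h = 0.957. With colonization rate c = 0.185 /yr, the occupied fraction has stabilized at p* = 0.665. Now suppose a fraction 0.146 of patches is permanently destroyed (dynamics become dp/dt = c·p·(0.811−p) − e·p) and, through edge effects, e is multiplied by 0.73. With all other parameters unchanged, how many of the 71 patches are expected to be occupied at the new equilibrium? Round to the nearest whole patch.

Balance c(h−p*) = e gives e = 0.185×(0.957 − 0.66500) = 0.05402.
New p* = 0.811 − e/c = 0.811 − 0.03943/0.18500 = 0.59786.
Expected occupied = 71 × 0.59786 = 42.45 ≈ 42.

42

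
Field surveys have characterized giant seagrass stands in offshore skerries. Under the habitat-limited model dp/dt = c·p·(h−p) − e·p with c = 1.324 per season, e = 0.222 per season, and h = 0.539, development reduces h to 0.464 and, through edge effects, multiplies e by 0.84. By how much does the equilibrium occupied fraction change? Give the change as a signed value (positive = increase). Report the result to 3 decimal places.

-0.048

Before: p* = h − e/c = 0.539 − 0.222/1.324 = 0.539 − 0.1677 = 0.3713.
After: c = 1.324, e = 0.18648, h = 0.464; p* = 0.464 − 0.18648/1.324 = 0.3232.
Δp* = 0.3232 − 0.3713 = -0.0482.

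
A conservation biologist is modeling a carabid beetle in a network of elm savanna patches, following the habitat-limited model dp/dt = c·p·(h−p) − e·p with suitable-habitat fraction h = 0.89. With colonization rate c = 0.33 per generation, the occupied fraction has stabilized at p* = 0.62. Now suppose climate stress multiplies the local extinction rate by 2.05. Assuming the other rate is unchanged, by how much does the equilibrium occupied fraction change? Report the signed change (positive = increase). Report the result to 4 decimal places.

-0.2835

Balance c(h−p*) = e gives e = 0.33×(0.89 − 0.62000) = 0.08910.
New p* = 0.89 − e/c = 0.89 − 0.18265/0.33000 = 0.33652.
Δp* = 0.33652 − 0.62000 = -0.28348.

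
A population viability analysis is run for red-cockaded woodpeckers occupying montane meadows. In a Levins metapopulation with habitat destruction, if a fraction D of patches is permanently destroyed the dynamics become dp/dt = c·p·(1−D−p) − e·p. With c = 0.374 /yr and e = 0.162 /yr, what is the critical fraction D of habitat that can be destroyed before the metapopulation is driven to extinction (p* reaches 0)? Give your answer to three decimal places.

0.567

The nontrivial equilibrium is p* = (1−D) − e/c; extinction occurs when this hits zero.
So D_crit = 1 − e/c = 1 − 0.162/0.374 = 1 − 0.4332 = 0.5668.
Note this equals the original equilibrium occupancy — the Levins extinction-debt result.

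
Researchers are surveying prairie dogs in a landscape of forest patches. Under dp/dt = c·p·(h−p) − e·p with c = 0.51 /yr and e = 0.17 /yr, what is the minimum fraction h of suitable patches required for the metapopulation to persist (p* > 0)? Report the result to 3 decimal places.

p* = h − e/c is positive only when h > e/c.
h_min = e/c = 0.17/0.51 = 0.3333.

0.333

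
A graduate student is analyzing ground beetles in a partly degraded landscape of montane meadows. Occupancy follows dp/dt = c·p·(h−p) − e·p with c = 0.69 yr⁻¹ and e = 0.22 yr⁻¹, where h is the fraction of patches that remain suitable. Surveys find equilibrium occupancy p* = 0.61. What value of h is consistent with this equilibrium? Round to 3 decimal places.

0.929

At equilibrium c(h−p*) = e, so h = p* + e/c.
h = 0.61 + 0.22/0.69 = 0.61 + 0.3188 = 0.9288.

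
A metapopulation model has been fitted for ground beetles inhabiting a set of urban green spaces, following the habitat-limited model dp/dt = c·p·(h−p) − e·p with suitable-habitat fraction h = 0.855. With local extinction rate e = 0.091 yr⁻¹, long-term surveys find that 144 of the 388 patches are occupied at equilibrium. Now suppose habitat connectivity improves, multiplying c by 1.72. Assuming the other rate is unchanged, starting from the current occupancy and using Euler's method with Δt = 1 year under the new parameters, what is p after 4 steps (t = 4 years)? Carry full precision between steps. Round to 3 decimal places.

0.458

Observed p* = 144/388 = 0.37113.
Balance c(h−p*) = e gives c = e/(0.855 − 0.37113) = 0.091/0.48387 = 0.18807.
Starting from p₀ = 0.37113; update p ← p + (dp/dt)·Δt with the new parameters.
step 1: Δp = +0.02432, p = 0.39545
step 2: Δp = +0.02280, p = 0.41825
step 3: Δp = +0.02103, p = 0.43928
step 4: Δp = +0.01910, p = 0.45838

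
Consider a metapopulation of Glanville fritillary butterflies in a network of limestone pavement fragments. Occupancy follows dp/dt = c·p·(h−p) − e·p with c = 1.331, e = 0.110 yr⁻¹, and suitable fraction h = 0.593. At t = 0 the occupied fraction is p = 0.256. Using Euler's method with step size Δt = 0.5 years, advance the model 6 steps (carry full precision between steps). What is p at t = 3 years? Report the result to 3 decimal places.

Update rule: p ← p + [c·p·(h−p) − e·p]·Δt with Δt = 0.5.
t = 0.5: p = 0.25600 + (+0.04333) = 0.29933
t = 1: p = 0.29933 + (+0.04204) = 0.34137
t = 1.5: p = 0.34137 + (+0.03839) = 0.37976
t = 2: p = 0.37976 + (+0.03301) = 0.41277
t = 2.5: p = 0.41277 + (+0.02681) = 0.43957
t = 3: p = 0.43957 + (+0.02071) = 0.46028

0.460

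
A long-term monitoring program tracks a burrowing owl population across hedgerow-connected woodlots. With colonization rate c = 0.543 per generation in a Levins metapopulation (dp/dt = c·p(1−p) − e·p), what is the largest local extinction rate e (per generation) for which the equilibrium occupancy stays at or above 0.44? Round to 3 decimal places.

0.304

1 − e/c ≥ 0.44 ⇒ e ≤ c(1 − 0.44) = 0.543 × 0.5600.
e_max = 0.3041.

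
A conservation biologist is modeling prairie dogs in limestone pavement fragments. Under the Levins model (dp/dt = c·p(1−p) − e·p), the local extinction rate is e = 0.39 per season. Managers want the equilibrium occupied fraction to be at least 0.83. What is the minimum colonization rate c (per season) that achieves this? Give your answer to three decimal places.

2.294

p* = 1 − e/c ≥ 0.83 requires e/c ≤ 0.1700, i.e. c ≥ e/0.1700.
c_min = 0.39/0.1700 = 2.2941.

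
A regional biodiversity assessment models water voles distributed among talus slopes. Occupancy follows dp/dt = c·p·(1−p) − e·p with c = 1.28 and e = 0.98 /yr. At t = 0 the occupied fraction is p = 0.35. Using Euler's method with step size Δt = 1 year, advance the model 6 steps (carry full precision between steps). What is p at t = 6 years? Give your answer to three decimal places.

Update rule: p ← p + [c·p·(1−p) − e·p]·Δt with Δt = 1.
step 1: Δp = -0.05180, p = 0.29820
step 2: Δp = -0.02436, p = 0.27384
step 3: Δp = -0.01383, p = 0.26001
step 4: Δp = -0.00853, p = 0.25148
step 5: Δp = -0.00550, p = 0.24597
step 6: Δp = -0.00365, p = 0.24232

0.242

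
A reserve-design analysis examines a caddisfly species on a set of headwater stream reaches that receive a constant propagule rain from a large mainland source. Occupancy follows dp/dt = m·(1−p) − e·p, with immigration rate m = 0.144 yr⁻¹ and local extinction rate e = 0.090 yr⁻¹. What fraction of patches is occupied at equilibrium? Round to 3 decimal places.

At equilibrium the propagule rain into empty patches balances local extinction: m(1−p*) = e·p*.
p* = m/(m+e) = 0.144/(0.144+0.090) = 0.144/0.2340 = 0.6154.

0.615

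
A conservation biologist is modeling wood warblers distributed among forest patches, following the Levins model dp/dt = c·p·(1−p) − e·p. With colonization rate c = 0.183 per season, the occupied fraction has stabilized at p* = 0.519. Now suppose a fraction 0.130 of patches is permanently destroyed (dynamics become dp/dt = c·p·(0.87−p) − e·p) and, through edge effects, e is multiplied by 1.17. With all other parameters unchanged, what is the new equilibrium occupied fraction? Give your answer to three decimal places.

0.307

Balance c(1−p*) = e gives e = 0.183×(1 − 0.51900) = 0.08802.
New p* = 0.87 − e/c = 0.87 − 0.10298/0.18300 = 0.30727.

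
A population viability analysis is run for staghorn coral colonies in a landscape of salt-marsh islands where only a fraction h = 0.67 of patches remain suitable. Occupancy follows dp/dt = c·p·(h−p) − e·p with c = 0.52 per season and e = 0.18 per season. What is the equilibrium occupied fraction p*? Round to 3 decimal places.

0.324

Setting dp/dt = 0 and dividing by p* gives c·(h−p*) = e.
So p* = h − e/c = 0.67 − 0.18/0.52 = 0.67 − 0.3462 = 0.3238.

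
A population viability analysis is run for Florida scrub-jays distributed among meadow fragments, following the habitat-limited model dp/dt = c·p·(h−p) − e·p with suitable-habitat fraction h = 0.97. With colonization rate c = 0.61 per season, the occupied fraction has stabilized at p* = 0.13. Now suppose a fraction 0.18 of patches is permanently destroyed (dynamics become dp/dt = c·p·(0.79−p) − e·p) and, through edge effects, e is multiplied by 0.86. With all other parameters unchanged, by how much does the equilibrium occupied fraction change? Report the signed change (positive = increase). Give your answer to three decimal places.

-0.062

Balance c(h−p*) = e gives e = 0.61×(0.97 − 0.13000) = 0.51240.
New p* = 0.79 − e/c = 0.79 − 0.44066/0.61000 = 0.06761.
Δp* = 0.06761 − 0.13000 = -0.06239.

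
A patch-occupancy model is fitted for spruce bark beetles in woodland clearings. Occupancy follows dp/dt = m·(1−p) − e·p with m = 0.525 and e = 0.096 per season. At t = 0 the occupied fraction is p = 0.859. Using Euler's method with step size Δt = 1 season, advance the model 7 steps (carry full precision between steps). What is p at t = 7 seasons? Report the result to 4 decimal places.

0.8454

Update rule: p ← p + [m·(1−p) − e·p]·Δt with Δt = 1.
step 1: Δp = -0.00844, p = 0.85056
step 2: Δp = -0.00320, p = 0.84736
step 3: Δp = -0.00121, p = 0.84615
step 4: Δp = -0.00046, p = 0.84569
step 5: Δp = -0.00017, p = 0.84552
step 6: Δp = -0.00007, p = 0.84545
step 7: Δp = -0.00003, p = 0.84543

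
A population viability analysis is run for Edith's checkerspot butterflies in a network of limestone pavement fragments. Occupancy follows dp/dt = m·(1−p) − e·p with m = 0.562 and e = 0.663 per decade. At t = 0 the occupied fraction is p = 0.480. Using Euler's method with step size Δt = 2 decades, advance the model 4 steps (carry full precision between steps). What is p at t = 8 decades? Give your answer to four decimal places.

0.5526

Update rule: p ← p + [m·(1−p) − e·p]·Δt with Δt = 2.
p: 0.48000 → 0.42800  (Δp = -0.05200)
p: 0.42800 → 0.50340  (Δp = +0.07540)
p: 0.50340 → 0.39407  (Δp = -0.10933)
p: 0.39407 → 0.55260  (Δp = +0.15853)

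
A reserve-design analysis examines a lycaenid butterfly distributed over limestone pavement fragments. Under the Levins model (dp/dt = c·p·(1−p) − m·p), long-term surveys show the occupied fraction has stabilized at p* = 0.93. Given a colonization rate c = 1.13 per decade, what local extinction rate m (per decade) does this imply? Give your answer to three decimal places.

0.079

At equilibrium c(1−p*) = m.
m = 1.13 × (1 − 0.93) = 1.13 × 0.0700 = 0.0791.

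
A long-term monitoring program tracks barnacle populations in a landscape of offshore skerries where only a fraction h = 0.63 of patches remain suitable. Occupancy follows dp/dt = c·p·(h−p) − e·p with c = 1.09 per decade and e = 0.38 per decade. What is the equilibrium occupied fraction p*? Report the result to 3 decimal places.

Setting dp/dt = 0 and dividing by p* gives c·(h−p*) = e.
So p* = h − e/c = 0.63 − 0.38/1.09 = 0.63 − 0.3486 = 0.2814.

0.281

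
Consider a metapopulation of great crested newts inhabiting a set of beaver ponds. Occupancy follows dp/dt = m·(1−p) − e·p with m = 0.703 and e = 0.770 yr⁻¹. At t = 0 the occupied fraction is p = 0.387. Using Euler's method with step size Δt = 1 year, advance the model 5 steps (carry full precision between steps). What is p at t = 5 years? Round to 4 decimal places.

Update rule: p ← p + [m·(1−p) − e·p]·Δt with Δt = 1.
step 1: Δp = +0.13295, p = 0.51995
step 2: Δp = -0.06288, p = 0.45706
step 3: Δp = +0.02974, p = 0.48681
step 4: Δp = -0.01407, p = 0.47274
step 5: Δp = +0.00665, p = 0.47939

0.4794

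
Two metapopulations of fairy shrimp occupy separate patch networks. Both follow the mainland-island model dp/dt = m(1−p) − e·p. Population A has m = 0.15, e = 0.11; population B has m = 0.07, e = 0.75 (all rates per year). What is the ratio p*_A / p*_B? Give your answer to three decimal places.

6.758

A: p*_A = m/(m+e) = 0.15/0.2600 = 0.5769.
B: p*_B = 0.07/0.8200 = 0.0854.
p*_A / p*_B = 0.5769/0.0854 = 6.7582.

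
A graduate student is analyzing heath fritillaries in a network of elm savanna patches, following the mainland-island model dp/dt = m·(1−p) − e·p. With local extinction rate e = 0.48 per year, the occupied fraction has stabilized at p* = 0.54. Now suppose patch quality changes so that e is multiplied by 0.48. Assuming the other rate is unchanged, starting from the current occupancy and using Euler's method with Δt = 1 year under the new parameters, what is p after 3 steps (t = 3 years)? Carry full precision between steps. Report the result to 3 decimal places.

0.708

Balance m(1−p*) = e·p* gives m = e·p*/(1−p*) = 0.48×0.54000/0.46000 = 0.56348.
Starting from p₀ = 0.54000; update p ← p + (dp/dt)·Δt with the new parameters.
step 1: Δp = +0.13478, p = 0.67478
step 2: Δp = +0.02778, p = 0.70257
step 3: Δp = +0.00573, p = 0.70829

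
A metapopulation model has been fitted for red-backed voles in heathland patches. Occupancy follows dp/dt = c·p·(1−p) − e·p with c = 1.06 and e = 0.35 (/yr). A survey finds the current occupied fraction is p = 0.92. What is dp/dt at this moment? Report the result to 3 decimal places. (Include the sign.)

Colonization term: c·p·(1−p) = 1.06×0.92×0.0800 = 0.07802.
Extinction term: e·p = 0.32200.
dp/dt = 0.07802 − 0.32200 = -0.24398.

-0.244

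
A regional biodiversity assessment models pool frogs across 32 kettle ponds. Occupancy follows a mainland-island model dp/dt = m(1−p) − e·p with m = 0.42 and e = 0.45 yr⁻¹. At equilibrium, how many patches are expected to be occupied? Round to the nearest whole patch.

15

p* = m/(m+e) = 0.42/0.8700 = 0.4828.
Expected occupied patches = N × p* = 32 × 0.4828 = 15.45 ≈ 15.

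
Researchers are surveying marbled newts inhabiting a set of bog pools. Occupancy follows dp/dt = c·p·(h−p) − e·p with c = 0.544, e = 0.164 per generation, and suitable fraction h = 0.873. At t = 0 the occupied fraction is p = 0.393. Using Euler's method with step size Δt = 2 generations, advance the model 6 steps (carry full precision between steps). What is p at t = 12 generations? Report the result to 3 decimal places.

0.570

Update rule: p ← p + [c·p·(h−p) − e·p]·Δt with Δt = 2.
step 1: Δp = +0.07634, p = 0.46934
step 2: Δp = +0.05218, p = 0.52152
step 3: Δp = +0.02838, p = 0.54990
step 4: Δp = +0.01294, p = 0.56284
step 5: Δp = +0.00532, p = 0.56816
step 6: Δp = +0.00208, p = 0.57024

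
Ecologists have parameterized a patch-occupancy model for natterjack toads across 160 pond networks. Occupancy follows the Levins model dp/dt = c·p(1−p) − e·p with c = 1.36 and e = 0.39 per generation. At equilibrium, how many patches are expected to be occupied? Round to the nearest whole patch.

114

p* = 1 − e/c = 1 − 0.39/1.36 = 0.7132.
Expected occupied patches = N × p* = 160 × 0.7132 = 114.12 ≈ 114.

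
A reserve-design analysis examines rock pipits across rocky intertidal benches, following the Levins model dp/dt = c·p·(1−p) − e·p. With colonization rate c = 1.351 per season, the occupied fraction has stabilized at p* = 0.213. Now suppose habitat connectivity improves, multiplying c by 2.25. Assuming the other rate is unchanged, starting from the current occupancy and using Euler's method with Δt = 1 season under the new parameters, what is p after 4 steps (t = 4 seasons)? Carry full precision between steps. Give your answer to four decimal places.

0.7156

Balance c(1−p*) = e gives e = 1.351×(1 − 0.21300) = 1.06324.
Starting from p₀ = 0.21300; update p ← p + (dp/dt)·Δt with the new parameters.
step 1: Δp = +0.28309, p = 0.49609
step 2: Δp = +0.23243, p = 0.72852
step 3: Δp = -0.17339, p = 0.55513
step 4: Δp = +0.16047, p = 0.71559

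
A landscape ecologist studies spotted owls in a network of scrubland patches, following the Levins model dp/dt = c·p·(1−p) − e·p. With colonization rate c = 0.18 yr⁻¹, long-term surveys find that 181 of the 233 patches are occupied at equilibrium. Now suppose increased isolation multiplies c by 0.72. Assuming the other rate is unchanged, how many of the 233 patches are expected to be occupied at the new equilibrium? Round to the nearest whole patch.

161

Observed p* = 181/233 = 0.77682.
Balance c(1−p*) = e gives e = 0.18×(1 − 0.77682) = 0.04017.
New p* = 1 − e/c = 1 − 0.04017/0.12960 = 0.69005.
Expected occupied = 233 × 0.69005 = 160.78 ≈ 161.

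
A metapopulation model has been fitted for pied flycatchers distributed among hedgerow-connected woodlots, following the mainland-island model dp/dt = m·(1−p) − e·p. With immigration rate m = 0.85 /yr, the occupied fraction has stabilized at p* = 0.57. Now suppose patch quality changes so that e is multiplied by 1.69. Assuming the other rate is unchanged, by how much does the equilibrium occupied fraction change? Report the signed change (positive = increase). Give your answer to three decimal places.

-0.130

Balance m(1−p*) = e·p* gives e = m(1−p*)/p* = 0.85×0.43000/0.57000 = 0.64123.
New p* = m/(m+e) = 0.85000/(0.85000+1.08368) = 0.43958.
Δp* = 0.43958 − 0.57000 = -0.13042.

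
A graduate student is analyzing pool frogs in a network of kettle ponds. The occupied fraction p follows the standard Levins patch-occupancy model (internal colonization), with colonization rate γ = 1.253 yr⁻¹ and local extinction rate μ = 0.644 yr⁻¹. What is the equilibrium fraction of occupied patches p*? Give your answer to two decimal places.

At equilibrium, colonization balances extinction: γ·p*·(1−p*) = μ·p*.
So p* = 1 − μ/γ = 1 − 0.644/1.253 = 1 − 0.5140 = 0.4860.

0.49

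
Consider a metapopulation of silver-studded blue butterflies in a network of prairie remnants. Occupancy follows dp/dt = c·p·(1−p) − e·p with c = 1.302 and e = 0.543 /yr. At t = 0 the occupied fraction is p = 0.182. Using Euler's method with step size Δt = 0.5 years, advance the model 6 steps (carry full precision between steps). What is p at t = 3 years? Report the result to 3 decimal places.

Update rule: p ← p + [c·p·(1−p) − e·p]·Δt with Δt = 0.5.
p: 0.18200 → 0.22951  (Δp = +0.04751)
p: 0.22951 → 0.28231  (Δp = +0.05281)
p: 0.28231 → 0.33757  (Δp = +0.05525)
p: 0.33757 → 0.39149  (Δp = +0.05392)
p: 0.39149 → 0.44029  (Δp = +0.04880)
p: 0.44029 → 0.48118  (Δp = +0.04089)

0.481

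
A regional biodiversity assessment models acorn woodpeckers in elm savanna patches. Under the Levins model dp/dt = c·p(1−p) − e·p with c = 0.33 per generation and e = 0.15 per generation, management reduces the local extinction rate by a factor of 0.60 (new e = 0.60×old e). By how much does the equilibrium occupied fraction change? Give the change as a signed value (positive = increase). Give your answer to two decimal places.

0.18

Before: p* = 1 − 0.15/0.33 = 0.5455.
After the change, c = 0.33, e = 0.09, so p* = 1 − 0.09/0.33 = 0.7273.
Δp* = 0.7273 − 0.5455 = +0.1818.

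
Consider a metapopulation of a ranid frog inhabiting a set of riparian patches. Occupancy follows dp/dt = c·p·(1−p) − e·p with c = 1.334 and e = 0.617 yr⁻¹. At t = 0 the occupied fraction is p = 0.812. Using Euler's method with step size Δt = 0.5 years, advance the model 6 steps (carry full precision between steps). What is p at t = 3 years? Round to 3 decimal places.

Update rule: p ← p + [c·p·(1−p) − e·p]·Δt with Δt = 0.5.
p: 0.81200 → 0.66332  (Δp = -0.14868)
p: 0.66332 → 0.60764  (Δp = -0.05568)
p: 0.60764 → 0.57921  (Δp = -0.02844)
p: 0.57921 → 0.56309  (Δp = -0.01612)
p: 0.56309 → 0.55347  (Δp = -0.00962)
p: 0.55347 → 0.54757  (Δp = -0.00590)

0.548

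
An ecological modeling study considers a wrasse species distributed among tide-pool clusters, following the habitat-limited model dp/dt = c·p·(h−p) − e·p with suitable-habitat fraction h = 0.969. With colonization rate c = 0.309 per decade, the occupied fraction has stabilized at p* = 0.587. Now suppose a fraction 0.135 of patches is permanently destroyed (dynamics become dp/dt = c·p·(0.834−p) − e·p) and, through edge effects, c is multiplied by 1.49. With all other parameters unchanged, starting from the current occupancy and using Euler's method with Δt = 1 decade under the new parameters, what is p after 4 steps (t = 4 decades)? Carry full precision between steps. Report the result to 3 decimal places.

0.580

Balance c(h−p*) = e gives e = 0.309×(0.969 − 0.58700) = 0.11804.
Starting from p₀ = 0.58700; update p ← p + (dp/dt)·Δt with the new parameters.
  1  |  dp/dt·Δt = -0.002534  |  p_1 = 0.584466
  2  |  dp/dt·Δt = -0.001841  |  p_2 = 0.582625
  3  |  dp/dt·Δt = -0.001341  |  p_3 = 0.581284
  4  |  dp/dt·Δt = -0.000979  |  p_4 = 0.580304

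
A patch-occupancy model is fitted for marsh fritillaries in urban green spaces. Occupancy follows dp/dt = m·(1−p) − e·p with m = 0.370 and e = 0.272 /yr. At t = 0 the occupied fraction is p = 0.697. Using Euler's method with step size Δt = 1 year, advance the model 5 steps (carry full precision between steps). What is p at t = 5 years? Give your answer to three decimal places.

0.577

Update rule: p ← p + [m·(1−p) − e·p]·Δt with Δt = 1.
t = 1: p = 0.69700 + (-0.07747) = 0.61953
t = 2: p = 0.61953 + (-0.02774) = 0.59179
t = 3: p = 0.59179 + (-0.00993) = 0.58186
t = 4: p = 0.58186 + (-0.00355) = 0.57831
t = 5: p = 0.57831 + (-0.00127) = 0.57703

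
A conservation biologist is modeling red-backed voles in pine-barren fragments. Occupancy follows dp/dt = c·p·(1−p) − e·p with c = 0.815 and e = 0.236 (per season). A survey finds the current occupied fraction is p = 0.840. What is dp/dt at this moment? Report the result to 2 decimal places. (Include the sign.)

-0.09

Colonization term: c·p·(1−p) = 0.815×0.840×0.1600 = 0.10954.
Extinction term: e·p = 0.19824.
dp/dt = 0.10954 − 0.19824 = -0.08870.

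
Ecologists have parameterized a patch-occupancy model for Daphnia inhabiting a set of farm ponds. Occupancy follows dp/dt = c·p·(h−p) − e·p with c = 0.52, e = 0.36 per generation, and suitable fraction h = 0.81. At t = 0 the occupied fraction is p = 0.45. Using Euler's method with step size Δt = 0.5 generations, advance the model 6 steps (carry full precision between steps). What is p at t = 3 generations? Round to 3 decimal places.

0.298

Update rule: p ← p + [c·p·(h−p) − e·p]·Δt with Δt = 0.5.
p: 0.45000 → 0.41112  (Δp = -0.03888)
p: 0.41112 → 0.37976  (Δp = -0.03136)
p: 0.37976 → 0.35388  (Δp = -0.02588)
p: 0.35388 → 0.33215  (Δp = -0.02173)
p: 0.33215 → 0.31363  (Δp = -0.01852)
p: 0.31363 → 0.29765  (Δp = -0.01598)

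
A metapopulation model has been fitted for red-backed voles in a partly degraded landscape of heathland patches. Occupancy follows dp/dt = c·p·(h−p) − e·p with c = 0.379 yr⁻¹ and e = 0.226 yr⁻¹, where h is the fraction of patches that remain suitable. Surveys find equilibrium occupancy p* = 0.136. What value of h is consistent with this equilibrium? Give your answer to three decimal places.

At equilibrium c(h−p*) = e, so h = p* + e/c.
h = 0.136 + 0.226/0.379 = 0.136 + 0.5963 = 0.7323.

0.732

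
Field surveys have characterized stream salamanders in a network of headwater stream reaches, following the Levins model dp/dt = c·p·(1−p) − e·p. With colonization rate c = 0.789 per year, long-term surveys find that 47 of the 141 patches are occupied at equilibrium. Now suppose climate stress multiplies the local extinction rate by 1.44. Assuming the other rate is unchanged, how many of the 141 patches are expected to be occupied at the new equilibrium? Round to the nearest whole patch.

Observed p* = 47/141 = 0.33333.
Balance c(1−p*) = e gives e = 0.789×(1 − 0.33333) = 0.52600.
New p* = 1 − e/c = 1 − 0.75744/0.78900 = 0.04000.
Expected occupied = 141 × 0.04000 = 5.64 ≈ 6.

6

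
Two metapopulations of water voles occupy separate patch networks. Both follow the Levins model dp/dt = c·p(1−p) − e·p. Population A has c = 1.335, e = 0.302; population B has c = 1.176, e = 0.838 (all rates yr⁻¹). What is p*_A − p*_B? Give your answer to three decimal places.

0.486

A: p*_A = 1 − 0.302/1.335 = 0.7738.
B: p*_B = 1 − 0.838/1.176 = 0.2874.
p*_A − p*_B = 0.7738 − 0.2874 = 0.4864.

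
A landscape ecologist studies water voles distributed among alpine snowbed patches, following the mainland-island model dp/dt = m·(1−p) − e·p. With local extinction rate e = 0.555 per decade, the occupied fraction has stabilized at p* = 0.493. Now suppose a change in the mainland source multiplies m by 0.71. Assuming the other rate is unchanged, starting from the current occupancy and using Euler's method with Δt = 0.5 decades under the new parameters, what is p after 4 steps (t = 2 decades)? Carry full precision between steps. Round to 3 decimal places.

Balance m(1−p*) = e·p* gives m = e·p*/(1−p*) = 0.555×0.49300/0.50700 = 0.53967.
Starting from p₀ = 0.49300; update p ← p + (dp/dt)·Δt with the new parameters.
  1  |  dp/dt·Δt = -0.039674  |  p_1 = 0.453326
  2  |  dp/dt·Δt = -0.021064  |  p_2 = 0.432262
  3  |  dp/dt·Δt = -0.011183  |  p_3 = 0.421079
  4  |  dp/dt·Δt = -0.005937  |  p_4 = 0.415142

0.415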